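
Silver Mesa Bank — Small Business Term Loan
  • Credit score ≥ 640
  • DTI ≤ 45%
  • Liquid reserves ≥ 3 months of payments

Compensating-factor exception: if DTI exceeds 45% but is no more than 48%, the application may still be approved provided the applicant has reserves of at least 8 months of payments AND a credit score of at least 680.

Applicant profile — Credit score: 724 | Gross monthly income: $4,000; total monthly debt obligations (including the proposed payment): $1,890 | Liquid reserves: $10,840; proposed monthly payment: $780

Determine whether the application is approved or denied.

Credit score 724 ≥ 640 (meets base)
DTI = 1,890/4,000 = 47.2% > 45% — standard DTI limit exceeded.
Reserves: 10,840 ÷ 780 = 13.9 months (meets 3-month minimum)
DTI 47.2% is within the 45%–48% exception band; checking compensating factors.
Override check — reserves: 13.9 mo (ok); score: 724 (ok).
Both compensating conditions met → exception applies.

Approved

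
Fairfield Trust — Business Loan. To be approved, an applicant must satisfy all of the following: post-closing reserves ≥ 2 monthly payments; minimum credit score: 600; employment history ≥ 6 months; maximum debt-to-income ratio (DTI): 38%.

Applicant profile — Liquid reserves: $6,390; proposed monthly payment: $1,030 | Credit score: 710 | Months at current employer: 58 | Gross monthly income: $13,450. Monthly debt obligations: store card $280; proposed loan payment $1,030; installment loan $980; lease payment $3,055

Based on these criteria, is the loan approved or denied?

Denied

Reserves: 6,390 ÷ 1,030 = 6.2 months (meets 2-month minimum)
Credit score 710 ≥ 600 (meets)
Employment 58 ≥ 6 months
Total monthly debts = (280 + 1,030 + 980 + 3,055) = 5,345. Debt-to-income = 5,345/13,450 = 39.7% — over 38% limit
Fails on DTI.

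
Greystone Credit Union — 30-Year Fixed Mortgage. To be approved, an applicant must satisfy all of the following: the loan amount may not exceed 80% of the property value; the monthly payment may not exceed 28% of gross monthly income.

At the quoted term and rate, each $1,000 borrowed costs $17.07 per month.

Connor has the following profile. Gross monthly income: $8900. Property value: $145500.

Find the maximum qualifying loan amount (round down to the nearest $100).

Payment cap: 28% × $8,900 = $2,492/month.
At $17.07 per $1,000, that supports 2,492/17.07 × 1,000 ≈ $145,987 → $145,900.
LTV cap: 80% × $145,500 = $116,400 → $116,400.
Binding constraint: loan-to-value.

$116,400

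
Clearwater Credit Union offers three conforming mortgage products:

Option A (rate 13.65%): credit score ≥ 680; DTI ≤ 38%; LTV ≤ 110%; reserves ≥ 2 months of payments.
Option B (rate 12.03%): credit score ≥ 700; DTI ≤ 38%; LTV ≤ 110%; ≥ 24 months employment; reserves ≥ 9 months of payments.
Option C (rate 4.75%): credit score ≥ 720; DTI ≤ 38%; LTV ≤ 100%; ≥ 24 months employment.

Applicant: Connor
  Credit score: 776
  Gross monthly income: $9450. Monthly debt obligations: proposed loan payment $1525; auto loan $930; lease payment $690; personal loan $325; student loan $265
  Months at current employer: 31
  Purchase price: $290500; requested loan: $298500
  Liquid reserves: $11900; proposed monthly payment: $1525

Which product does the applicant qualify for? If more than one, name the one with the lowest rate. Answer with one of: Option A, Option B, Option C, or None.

None

Total debts = (1,525 + 930 + 690 + 325 + 265) = 3,735; DTI = 3,735/9,450 = 39.5%.
LTV = 298,500/290,500 = 102.8%.
Reserves = 11,900/1,525 = 7.8 months.
Option A: score 776 ≥ 680; DTI 39.5% > 38%; LTV 102.8% ≤ 110%; reserves 7.8 ≥ 2 mo → does not qualify.
Option B: score 776 ≥ 700; DTI 39.5% > 38%; LTV 102.8% ≤ 110%; employment 31 ≥ 24 mo; reserves 7.8 < 9 mo → does not qualify.
Option C: score 776 ≥ 720; DTI 39.5% > 38%; LTV 102.8% > 100%; employment 31 ≥ 24 mo → does not qualify.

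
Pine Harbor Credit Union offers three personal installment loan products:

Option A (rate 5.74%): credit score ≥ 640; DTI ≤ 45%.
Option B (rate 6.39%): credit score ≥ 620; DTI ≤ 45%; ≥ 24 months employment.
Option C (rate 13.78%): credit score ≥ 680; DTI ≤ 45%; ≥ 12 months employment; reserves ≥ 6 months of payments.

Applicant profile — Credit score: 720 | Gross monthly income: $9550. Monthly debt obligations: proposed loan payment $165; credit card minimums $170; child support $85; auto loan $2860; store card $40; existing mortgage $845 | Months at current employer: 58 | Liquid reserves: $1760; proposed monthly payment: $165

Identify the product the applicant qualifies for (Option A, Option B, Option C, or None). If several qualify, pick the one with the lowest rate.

Total debts = (165 + 170 + 85 + 2,860 + 40 + 845) = 4,165; DTI = 4,165/9,550 = 43.6%.
Reserves = 1,760/165 = 10.7 months.
Option A: score 720 ≥ 640; DTI 43.6% ≤ 45% → qualifies.
Option B: score 720 ≥ 620; DTI 43.6% ≤ 45%; employment 58 ≥ 24 mo → qualifies.
Option C: score 720 ≥ 680; DTI 43.6% ≤ 45%; employment 58 ≥ 12 mo; reserves 10.7 ≥ 6 mo → qualifies.
Qualifying: Option A, Option B, Option C. Lowest rate is 5.74% → Option A.

Option A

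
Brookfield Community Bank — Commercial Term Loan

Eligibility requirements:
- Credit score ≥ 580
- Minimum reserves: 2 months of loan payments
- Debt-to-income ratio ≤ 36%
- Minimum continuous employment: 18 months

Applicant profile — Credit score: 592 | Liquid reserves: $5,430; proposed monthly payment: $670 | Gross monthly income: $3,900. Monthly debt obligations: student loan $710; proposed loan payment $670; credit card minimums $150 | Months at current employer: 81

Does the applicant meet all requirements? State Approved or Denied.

Credit score 592 ≥ 580 (meets)
Reserves: 5,430 ÷ 670 = 8.1 months (meets 2-month minimum)
Total monthly debts = (710 + 670 + 150) = 1,530. Debt-to-income = 1,530/3,900 = 39.2% — over 36% limit
Employment 81 ≥ 18 months
Fails on DTI.

Denied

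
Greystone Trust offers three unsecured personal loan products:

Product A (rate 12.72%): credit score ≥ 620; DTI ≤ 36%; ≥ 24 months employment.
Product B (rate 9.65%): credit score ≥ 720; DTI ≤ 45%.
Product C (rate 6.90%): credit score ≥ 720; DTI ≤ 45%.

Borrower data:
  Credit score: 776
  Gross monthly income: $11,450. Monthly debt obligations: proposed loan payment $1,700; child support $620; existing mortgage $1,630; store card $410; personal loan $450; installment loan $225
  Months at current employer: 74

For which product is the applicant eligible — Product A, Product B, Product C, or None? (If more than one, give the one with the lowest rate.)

Product C

Total debts = (1,700 + 620 + 1,630 + 410 + 450 + 225) = 5,035; DTI = 5,035/11,450 = 44%.
Product A: score 776 ≥ 620; DTI 44% > 36%; employment 74 ≥ 24 mo → does not qualify.
Product B: score 776 ≥ 720; DTI 44% ≤ 45% → qualifies.
Product C: score 776 ≥ 720; DTI 44% ≤ 45% → qualifies.
Qualifying: Product B, Product C. Lowest rate is 6.90% → Product C.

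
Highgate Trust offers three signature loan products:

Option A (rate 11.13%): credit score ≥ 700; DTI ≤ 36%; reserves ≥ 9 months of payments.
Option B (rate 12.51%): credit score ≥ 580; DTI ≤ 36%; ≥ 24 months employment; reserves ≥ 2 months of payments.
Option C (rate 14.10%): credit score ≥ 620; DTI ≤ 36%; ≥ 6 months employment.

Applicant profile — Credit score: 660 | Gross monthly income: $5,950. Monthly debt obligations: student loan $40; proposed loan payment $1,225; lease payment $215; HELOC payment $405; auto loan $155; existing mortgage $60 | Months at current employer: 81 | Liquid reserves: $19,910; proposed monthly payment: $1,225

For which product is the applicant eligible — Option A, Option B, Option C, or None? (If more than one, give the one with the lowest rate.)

Total debts = (40 + 1,225 + 215 + 405 + 155 + 60) = 2,100; DTI = 2,100/5,950 = 35.3%.
Reserves = 19,910/1,225 = 16.3 months.
Option A: score 660 < 700; DTI 35.3% ≤ 36%; reserves 16.3 ≥ 9 mo → does not qualify.
Option B: score 660 ≥ 580; DTI 35.3% ≤ 36%; employment 81 ≥ 24 mo; reserves 16.3 ≥ 2 mo → qualifies.
Option C: score 660 ≥ 620; DTI 35.3% ≤ 36%; employment 81 ≥ 6 mo → qualifies.
Qualifying: Option B, Option C. Lowest rate is 12.51% → Option B.

Option B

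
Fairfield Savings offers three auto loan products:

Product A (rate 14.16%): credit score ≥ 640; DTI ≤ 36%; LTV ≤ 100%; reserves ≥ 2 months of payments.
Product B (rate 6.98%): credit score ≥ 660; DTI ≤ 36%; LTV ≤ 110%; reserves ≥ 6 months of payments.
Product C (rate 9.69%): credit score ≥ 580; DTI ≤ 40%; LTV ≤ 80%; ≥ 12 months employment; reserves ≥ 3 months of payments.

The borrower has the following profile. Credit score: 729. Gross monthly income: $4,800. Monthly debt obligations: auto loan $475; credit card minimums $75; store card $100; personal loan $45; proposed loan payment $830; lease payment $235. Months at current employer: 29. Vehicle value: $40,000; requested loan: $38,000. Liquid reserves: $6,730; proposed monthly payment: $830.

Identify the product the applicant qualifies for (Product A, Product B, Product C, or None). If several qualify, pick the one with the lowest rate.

None

Total debts = (475 + 75 + 100 + 45 + 830 + 235) = 1,760; DTI = 1,760/4,800 = 36.7%.
LTV = 38,000/40,000 = 95%.
Reserves = 6,730/830 = 8.1 months.
Product A: score 729 ≥ 640; DTI 36.7% > 36%; LTV 95% ≤ 100%; reserves 8.1 ≥ 2 mo → does not qualify.
Product B: score 729 ≥ 660; DTI 36.7% > 36%; LTV 95% ≤ 110%; reserves 8.1 ≥ 6 mo → does not qualify.
Product C: score 729 ≥ 580; DTI 36.7% ≤ 40%; LTV 95% > 80%; employment 29 ≥ 12 mo; reserves 8.1 ≥ 3 mo → does not qualify.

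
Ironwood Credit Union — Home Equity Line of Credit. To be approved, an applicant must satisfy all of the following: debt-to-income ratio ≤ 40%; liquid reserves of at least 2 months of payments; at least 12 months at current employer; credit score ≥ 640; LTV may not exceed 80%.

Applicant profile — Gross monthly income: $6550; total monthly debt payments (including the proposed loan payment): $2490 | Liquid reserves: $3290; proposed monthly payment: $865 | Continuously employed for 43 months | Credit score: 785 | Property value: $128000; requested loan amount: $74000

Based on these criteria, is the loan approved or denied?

Debt-to-income = 2,490/6,550 = 38% — meets 40% limit
Reserves = 3,290/865 = 3.8 months ≥ 2
Employment 43 ≥ 12 months
Credit score 785 ≥ 640 (meets)
LTV: 74,000 ÷ 128,000 = 57.8%, within 80% cap
All criteria satisfied.

Approved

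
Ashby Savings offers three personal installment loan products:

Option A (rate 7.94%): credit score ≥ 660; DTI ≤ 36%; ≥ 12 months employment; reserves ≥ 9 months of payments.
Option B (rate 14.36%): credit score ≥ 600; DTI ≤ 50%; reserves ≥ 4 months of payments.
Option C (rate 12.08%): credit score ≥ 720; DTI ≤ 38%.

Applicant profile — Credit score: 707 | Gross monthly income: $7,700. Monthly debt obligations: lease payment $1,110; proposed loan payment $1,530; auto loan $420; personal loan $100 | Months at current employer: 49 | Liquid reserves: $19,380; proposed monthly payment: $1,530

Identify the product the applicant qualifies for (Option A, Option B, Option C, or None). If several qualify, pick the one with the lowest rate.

Total debts = (1,110 + 1,530 + 420 + 100) = 3,160; DTI = 3,160/7,700 = 41%.
Reserves = 19,380/1,530 = 12.7 months.
Option A: score 707 ≥ 660; DTI 41% > 36%; employment 49 ≥ 12 mo; reserves 12.7 ≥ 9 mo → does not qualify.
Option B: score 707 ≥ 600; DTI 41% ≤ 50%; reserves 12.7 ≥ 4 mo → qualifies.
Option C: score 707 < 720; DTI 41% > 38% → does not qualify.

Option B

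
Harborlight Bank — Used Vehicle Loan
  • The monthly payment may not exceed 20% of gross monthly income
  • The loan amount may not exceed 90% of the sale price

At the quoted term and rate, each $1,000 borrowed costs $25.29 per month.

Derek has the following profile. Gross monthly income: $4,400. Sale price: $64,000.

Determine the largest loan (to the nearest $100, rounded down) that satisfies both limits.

$34,700

Payment cap: 20% × $4,400 = $880/month.
At $25.29 per $1,000, that supports 880/25.29 × 1,000 ≈ $34,796 → $34,700.
LTV cap: 90% × $64,000 = $57,600 → $57,600.
Binding constraint: payment-to-income.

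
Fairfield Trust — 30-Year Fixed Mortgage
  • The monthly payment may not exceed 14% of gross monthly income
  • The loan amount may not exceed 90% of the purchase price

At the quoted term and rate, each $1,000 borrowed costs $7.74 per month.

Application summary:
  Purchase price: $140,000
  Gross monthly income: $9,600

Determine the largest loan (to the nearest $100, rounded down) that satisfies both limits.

$126,000

Payment cap: 14% × $9,600 = $1,344/month.
At $7.74 per $1,000, that supports 1,344/7.74 × 1,000 ≈ $173,643 → $173,600.
LTV cap: 90% × $140,000 = $126,000 → $126,000.
Binding constraint: loan-to-value.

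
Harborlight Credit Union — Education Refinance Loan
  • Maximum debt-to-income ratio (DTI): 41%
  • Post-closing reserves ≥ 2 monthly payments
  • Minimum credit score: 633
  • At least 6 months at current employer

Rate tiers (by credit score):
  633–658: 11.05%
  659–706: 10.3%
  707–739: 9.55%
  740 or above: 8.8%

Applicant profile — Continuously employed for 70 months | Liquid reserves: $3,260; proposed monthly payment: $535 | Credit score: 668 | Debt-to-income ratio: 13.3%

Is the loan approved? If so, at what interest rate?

Credit score 668 ≥ 633 (meets minimum)
DTI 13.3% ≤ 41%
Employment 70 ≥ 6 months
Reserves: 3,260 ÷ 535 = 6.1 months (meets 2-month minimum)
All requirements met. Score 668 falls in the 659–706 tier → 10.3%.

Approved at 10.3%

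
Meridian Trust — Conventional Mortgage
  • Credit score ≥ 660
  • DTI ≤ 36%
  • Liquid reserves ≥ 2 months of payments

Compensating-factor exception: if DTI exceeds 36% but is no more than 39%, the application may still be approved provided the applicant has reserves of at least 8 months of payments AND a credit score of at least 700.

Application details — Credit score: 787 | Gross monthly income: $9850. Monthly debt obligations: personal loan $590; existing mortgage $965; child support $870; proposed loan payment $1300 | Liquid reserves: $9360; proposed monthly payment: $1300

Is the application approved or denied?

Credit score 787 ≥ 660 (meets base)
Total debts = (590 + 965 + 870 + 1,300) = 3,725. DTI = 3,725/9,850 = 37.8% > 36% — standard DTI limit exceeded.
Liquid reserves cover 9,360/1,300 = 7.2 months — ≥ 2 required
37.8% falls in the override range (36%–39%), so the compensating-factor test applies.
Reserves 7.2 < 8 months; credit score 787 ≥ 700.
Compensating-factor requirement not fully met.

Denied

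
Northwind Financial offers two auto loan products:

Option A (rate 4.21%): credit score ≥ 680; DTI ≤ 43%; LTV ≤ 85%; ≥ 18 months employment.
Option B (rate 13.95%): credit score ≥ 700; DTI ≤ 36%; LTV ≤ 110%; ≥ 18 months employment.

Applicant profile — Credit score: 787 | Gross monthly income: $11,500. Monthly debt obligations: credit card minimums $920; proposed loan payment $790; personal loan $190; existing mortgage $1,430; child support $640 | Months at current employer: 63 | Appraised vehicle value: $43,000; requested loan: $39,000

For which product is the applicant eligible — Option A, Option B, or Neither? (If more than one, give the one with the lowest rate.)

Option B

Total debts = (920 + 790 + 190 + 1,430 + 640) = 3,970; DTI = 3,970/11,500 = 34.5%.
LTV = 39,000/43,000 = 90.7%.
Option A: score 787 ≥ 680; DTI 34.5% ≤ 43%; LTV 90.7% > 85%; employment 63 ≥ 18 mo → does not qualify.
Option B: score 787 ≥ 700; DTI 34.5% ≤ 36%; LTV 90.7% ≤ 110%; employment 63 ≥ 18 mo → qualifies.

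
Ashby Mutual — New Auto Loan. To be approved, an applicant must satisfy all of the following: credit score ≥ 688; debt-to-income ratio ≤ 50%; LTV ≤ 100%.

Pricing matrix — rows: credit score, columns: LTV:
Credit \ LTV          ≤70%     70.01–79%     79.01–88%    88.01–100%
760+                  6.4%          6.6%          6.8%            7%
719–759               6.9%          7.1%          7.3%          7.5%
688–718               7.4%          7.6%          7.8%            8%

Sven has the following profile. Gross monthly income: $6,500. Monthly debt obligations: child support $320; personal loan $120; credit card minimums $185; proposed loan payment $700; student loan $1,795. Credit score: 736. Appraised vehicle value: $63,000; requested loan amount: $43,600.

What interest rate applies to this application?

Credit score 736 ≥ 688; Total monthly debts = (320 + 120 + 185 + 700 + 1,795) = 3,120. DTI: 3,120 ÷ 6,500 = 48%, within the 50% cap
Loan-to-value = 43,600/63,000 = 69.2% — pass (100% max)
Score 736 is in the 719–759 band; LTV 69.2% is in the ≤70% band → 6.9%.

6.9%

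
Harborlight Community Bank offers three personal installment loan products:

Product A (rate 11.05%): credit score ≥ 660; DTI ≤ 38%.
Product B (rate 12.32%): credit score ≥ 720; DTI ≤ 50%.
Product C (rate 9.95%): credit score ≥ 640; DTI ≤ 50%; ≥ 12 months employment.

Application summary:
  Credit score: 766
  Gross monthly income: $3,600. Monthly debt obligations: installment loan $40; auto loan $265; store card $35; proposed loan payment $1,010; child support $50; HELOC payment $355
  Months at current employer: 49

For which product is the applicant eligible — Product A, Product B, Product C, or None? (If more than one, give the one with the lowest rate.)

Total debts = (40 + 265 + 35 + 1,010 + 50 + 355) = 1,755; DTI = 1,755/3,600 = 48.8%.
Product A: score 766 ≥ 660; DTI 48.8% > 38% → does not qualify.
Product B: score 766 ≥ 720; DTI 48.8% ≤ 50% → qualifies.
Product C: score 766 ≥ 640; DTI 48.8% ≤ 50%; employment 49 ≥ 12 mo → qualifies.
Qualifying: Product B, Product C. Lowest rate is 9.95% → Product C.

Product C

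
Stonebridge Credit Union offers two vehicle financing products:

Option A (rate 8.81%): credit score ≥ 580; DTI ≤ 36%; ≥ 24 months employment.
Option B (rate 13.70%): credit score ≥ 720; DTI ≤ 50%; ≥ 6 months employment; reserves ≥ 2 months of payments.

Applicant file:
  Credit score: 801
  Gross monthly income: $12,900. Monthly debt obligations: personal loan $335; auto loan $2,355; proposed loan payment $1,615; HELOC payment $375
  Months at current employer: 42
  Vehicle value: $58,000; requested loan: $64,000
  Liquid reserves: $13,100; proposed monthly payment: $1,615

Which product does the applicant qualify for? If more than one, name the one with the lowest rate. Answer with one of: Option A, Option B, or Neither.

Option B

Total debts = (335 + 2,355 + 1,615 + 375) = 4,680; DTI = 4,680/12,900 = 36.3%.
LTV = 64,000/58,000 = 110.3%.
Reserves = 13,100/1,615 = 8.1 months.
Option A: score 801 ≥ 580; DTI 36.3% > 36%; employment 42 ≥ 24 mo → does not qualify.
Option B: score 801 ≥ 720; DTI 36.3% ≤ 50%; employment 42 ≥ 6 mo; reserves 8.1 ≥ 2 mo → qualifies.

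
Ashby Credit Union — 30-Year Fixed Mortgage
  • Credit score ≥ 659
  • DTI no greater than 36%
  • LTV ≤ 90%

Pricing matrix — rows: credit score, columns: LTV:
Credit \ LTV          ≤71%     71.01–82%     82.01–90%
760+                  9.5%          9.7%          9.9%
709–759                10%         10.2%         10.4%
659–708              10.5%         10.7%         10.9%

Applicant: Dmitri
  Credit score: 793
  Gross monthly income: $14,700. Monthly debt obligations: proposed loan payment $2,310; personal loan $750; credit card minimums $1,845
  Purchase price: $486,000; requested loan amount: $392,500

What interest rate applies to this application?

9.7%

Credit score 793 ≥ 659; Total monthly debts = (2,310 + 750 + 1,845) = 4,905. DTI: 4,905 ÷ 14,700 = 33.4%, within the 36% cap
Loan-to-value = 392,500/486,000 = 80.8% — pass (90% max)
Score 793 is in the 760+ band; LTV 80.8% is in the 71.01–82% band → 9.7%.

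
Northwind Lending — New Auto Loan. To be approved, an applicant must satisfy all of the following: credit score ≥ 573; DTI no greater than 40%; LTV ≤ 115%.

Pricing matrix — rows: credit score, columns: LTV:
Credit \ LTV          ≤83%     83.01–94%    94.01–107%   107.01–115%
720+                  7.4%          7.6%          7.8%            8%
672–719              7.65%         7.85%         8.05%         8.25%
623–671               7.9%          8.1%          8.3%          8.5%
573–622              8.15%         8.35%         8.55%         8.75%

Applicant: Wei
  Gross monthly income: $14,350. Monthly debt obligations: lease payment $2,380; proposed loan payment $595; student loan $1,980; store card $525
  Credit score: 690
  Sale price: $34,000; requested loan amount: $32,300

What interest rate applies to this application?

Credit score 690 ≥ 573; Total monthly debts = (2,380 + 595 + 1,980 + 525) = 5,480. DTI = 5,480/14,350 = 38.2% ≤ 40%
LTV = 32,300/34,000 = 95% ≤ 115%
Credit 690 → row 672–719; LTV 95% → column 94.01–107%. Grid cell → 8.05%.

8.05%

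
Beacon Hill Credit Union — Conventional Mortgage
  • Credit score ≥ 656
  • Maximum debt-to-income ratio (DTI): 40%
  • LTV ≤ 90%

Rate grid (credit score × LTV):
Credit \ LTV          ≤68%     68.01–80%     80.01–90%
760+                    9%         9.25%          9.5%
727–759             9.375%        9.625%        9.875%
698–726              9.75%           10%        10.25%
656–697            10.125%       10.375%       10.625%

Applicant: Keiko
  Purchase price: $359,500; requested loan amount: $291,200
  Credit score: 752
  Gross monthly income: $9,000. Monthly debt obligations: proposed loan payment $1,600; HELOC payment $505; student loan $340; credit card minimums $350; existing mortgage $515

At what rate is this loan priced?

Credit score 752 ≥ 656; Total monthly debts = (1,600 + 505 + 340 + 350 + 515) = 3,310. Debt-to-income = 3,310/9,000 = 36.8% — meets 40% limit
LTV: 291,200 ÷ 359,500 = 81%, within 90% cap
Credit 752 → row 727–759; LTV 81% → column 80.01–90%. Grid cell → 9.875%.

9.875%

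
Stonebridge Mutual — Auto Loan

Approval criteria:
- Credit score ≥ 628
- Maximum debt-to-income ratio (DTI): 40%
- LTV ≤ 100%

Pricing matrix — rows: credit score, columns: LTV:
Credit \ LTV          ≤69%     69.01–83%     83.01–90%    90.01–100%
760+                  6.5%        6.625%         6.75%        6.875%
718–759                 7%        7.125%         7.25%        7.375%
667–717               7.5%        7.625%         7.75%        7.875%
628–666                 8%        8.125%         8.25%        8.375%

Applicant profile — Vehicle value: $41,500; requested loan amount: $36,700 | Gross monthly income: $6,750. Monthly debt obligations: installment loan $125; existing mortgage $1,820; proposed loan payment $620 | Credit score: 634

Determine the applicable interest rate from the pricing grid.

8.25%

Credit score 634 ≥ 628; Total monthly debts = (125 + 1,820 + 620) = 2,565. Debt-to-income = 2,565/6,750 = 38% — meets 40% limit
Loan-to-value = 36,700/41,500 = 88.4% — pass (100% max)
Credit 634 → row 628–666; LTV 88.4% → column 83.01–90%. Grid cell → 8.25%.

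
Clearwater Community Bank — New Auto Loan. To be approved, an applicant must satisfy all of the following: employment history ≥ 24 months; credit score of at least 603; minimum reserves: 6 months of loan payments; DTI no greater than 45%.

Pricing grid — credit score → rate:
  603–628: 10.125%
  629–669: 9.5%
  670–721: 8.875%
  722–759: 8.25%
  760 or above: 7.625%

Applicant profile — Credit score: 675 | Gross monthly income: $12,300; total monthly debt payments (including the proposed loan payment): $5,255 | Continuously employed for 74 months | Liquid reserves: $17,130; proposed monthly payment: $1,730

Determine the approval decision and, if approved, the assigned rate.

Credit score 675 ≥ 603 (meets minimum)
Reserves: 17,130 ÷ 1,730 = 9.9 months (meets 6-month minimum)
DTI: 5,255 ÷ 12,300 = 42.7%, within the 45% cap
Employment 74 ≥ 24 months
All requirements met. Score 675 falls in the 670–721 tier → 8.875%.

Approved at 8.875%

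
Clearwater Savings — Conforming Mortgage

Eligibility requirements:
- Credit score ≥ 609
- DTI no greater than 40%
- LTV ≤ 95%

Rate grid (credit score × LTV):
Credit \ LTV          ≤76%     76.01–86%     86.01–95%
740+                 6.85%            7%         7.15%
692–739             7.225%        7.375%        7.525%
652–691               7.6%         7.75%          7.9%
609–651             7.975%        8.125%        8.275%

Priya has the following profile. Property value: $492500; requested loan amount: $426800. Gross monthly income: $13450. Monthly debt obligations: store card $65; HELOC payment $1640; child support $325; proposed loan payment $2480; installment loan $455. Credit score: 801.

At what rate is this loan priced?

Credit score 801 ≥ 609; Total monthly debts = (65 + 1,640 + 325 + 2,480 + 455) = 4,965. DTI = 4,965/13,450 = 36.9% ≤ 40%
Loan-to-value = 426,800/492,500 = 86.7% — pass (95% max)
Score 801 is in the 740+ band; LTV 86.7% is in the 86.01–95% band → 7.15%.

7.15%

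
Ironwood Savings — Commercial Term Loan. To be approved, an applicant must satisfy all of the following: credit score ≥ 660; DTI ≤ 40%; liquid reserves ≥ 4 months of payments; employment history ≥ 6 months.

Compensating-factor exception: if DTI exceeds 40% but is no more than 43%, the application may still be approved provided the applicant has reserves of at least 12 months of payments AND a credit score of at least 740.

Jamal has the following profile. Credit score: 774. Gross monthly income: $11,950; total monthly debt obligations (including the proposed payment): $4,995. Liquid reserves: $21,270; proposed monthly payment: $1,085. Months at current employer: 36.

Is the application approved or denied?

Approved

Credit score 774 ≥ 660 (meets base)
DTI = 4,995/11,950 = 41.8% > 40% — standard DTI limit exceeded.
Reserves: 21,270 ÷ 1,085 = 19.6 months (meets 4-month minimum)
Employment 36 ≥ 6 months
41.8% falls in the override range (40%–43%), so the compensating-factor test applies.
Reserves 19.6 ≥ 12 months; credit score 774 ≥ 740.
Both override conditions satisfied; DTI exception granted.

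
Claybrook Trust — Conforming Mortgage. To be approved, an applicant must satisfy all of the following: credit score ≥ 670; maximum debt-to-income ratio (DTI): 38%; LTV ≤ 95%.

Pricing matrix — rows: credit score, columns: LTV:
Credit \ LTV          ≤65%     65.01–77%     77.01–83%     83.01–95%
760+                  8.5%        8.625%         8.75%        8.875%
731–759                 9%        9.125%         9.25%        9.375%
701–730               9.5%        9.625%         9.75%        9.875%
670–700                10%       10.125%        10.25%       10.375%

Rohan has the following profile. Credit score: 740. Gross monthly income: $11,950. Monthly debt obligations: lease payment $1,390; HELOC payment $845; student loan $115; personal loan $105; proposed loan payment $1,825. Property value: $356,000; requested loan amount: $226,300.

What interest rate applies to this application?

Credit score 740 ≥ 670; Total monthly debts = (1,390 + 845 + 115 + 105 + 1,825) = 4,280. DTI: 4,280 ÷ 11,950 = 35.8%, within the 38% cap
Loan-to-value = 226,300/356,000 = 63.6% — pass (95% max)
Row: 740 falls in 731–759. Column: 63.6% falls in ≤65%. Rate = 9%.

9%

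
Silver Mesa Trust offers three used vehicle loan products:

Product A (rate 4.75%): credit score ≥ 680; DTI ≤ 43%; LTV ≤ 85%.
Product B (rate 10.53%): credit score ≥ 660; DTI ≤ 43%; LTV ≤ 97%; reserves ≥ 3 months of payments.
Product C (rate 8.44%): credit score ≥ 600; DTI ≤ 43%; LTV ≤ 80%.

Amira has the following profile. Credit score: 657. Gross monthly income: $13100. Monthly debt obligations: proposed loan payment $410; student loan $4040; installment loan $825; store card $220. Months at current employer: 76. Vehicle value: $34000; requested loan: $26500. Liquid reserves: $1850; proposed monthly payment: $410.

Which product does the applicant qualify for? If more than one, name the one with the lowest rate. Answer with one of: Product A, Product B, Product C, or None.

Product C

Total debts = (410 + 4,040 + 825 + 220) = 5,495; DTI = 5,495/13,100 = 41.9%.
LTV = 26,500/34,000 = 77.9%.
Reserves = 1,850/410 = 4.5 months.
Product A: score 657 < 680; DTI 41.9% ≤ 43%; LTV 77.9% ≤ 85% → does not qualify.
Product B: score 657 < 660; DTI 41.9% ≤ 43%; LTV 77.9% ≤ 97%; reserves 4.5 ≥ 3 mo → does not qualify.
Product C: score 657 ≥ 600; DTI 41.9% ≤ 43%; LTV 77.9% ≤ 80% → qualifies.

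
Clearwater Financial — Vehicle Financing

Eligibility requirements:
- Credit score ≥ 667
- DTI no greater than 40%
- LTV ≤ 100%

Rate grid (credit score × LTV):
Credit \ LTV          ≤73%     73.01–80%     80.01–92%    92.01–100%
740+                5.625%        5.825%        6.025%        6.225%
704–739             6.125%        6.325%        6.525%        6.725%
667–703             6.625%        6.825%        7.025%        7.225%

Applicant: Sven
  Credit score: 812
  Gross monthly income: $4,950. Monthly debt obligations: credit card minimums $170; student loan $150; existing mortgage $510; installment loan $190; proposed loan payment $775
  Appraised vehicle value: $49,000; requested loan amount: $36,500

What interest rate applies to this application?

Credit score 812 ≥ 667; Total monthly debts = (170 + 150 + 510 + 190 + 775) = 1,795. DTI = 1,795/4,950 = 36.3% ≤ 40%
Loan-to-value = 36,500/49,000 = 74.5% — pass (100% max)
Row: 812 falls in 740+. Column: 74.5% falls in 73.01–80%. Rate = 5.825%.

5.825%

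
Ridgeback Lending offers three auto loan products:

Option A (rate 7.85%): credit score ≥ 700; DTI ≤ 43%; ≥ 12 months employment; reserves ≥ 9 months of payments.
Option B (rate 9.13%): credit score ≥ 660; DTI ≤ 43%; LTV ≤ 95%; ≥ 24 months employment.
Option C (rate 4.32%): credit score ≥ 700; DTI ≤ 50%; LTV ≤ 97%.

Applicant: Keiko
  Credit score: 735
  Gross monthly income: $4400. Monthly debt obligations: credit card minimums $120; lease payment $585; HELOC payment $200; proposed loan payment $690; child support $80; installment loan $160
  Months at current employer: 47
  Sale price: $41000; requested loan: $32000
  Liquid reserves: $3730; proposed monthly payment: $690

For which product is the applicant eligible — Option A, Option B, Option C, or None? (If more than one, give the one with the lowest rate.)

Total debts = (120 + 585 + 200 + 690 + 80 + 160) = 1,835; DTI = 1,835/4,400 = 41.7%.
LTV = 32,000/41,000 = 78%.
Reserves = 3,730/690 = 5.4 months.
Option A: score 735 ≥ 700; DTI 41.7% ≤ 43%; employment 47 ≥ 12 mo; reserves 5.4 < 9 mo → does not qualify.
Option B: score 735 ≥ 660; DTI 41.7% ≤ 43%; LTV 78% ≤ 95%; employment 47 ≥ 24 mo → qualifies.
Option C: score 735 ≥ 700; DTI 41.7% ≤ 50%; LTV 78% ≤ 97% → qualifies.
Qualifying: Option B, Option C. Lowest rate is 4.32% → Option C.

Option C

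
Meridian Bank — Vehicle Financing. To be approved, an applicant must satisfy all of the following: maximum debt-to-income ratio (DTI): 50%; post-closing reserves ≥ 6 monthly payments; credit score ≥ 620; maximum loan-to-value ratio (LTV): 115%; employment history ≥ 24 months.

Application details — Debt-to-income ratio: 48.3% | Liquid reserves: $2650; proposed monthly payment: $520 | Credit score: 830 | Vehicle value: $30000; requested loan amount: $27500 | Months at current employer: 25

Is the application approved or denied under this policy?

DTI 48.3% is within the 50% limit
Reserves = 2,650/520 = 5.1 months < 6
Credit score 830 ≥ 620 (meets)
LTV: 27,500 ÷ 30,000 = 91.7%, within 115% cap
Employment 25 ≥ 24 months
Fails on reserves.

Denied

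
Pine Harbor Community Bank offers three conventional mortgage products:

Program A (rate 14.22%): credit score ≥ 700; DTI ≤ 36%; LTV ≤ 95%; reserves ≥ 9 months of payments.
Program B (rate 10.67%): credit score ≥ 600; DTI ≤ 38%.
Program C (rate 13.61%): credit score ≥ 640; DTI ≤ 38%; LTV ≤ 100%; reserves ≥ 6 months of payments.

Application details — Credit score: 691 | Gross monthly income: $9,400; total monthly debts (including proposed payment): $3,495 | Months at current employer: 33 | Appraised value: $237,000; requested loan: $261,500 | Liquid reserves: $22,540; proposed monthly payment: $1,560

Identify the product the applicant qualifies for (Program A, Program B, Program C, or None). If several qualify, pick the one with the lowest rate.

Program B

DTI = 3,495/9,400 = 37.2%.
LTV = 261,500/237,000 = 110.3%.
Reserves = 22,540/1,560 = 14.4 months.
Program A: score 691 < 700; DTI 37.2% > 36%; LTV 110.3% > 95%; reserves 14.4 ≥ 9 mo → does not qualify.
Program B: score 691 ≥ 600; DTI 37.2% ≤ 38% → qualifies.
Program C: score 691 ≥ 640; DTI 37.2% ≤ 38%; LTV 110.3% > 100%; reserves 14.4 ≥ 6 mo → does not qualify.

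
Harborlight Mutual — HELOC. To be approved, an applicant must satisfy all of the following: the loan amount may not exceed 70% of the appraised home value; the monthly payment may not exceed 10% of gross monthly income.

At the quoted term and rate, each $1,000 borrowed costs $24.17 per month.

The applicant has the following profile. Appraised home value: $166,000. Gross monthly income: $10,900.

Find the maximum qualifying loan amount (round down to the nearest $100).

$45,000

Payment cap: 10% × $10,900 = $1,090/month.
At $24.17 per $1,000, that supports 1,090/24.17 × 1,000 ≈ $45,097 → $45,000.
LTV cap: 70% × $166,000 = $116,200 → $116,200.
Binding constraint: payment-to-income.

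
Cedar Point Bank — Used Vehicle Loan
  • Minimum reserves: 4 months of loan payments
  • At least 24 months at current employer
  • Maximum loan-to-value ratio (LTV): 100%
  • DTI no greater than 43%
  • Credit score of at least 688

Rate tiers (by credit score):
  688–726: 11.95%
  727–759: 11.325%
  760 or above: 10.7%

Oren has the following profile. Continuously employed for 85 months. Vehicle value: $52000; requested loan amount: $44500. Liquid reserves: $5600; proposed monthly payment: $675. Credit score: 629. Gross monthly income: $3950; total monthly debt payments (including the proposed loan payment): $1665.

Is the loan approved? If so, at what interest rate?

Credit score 629 < 688 (below minimum)
Reserves = 5,600/675 = 8.3 months ≥ 4
DTI = 1,665/3,950 = 42.2% ≤ 43%
LTV: 44,500 ÷ 52,000 = 85.6%, within 100% cap
Employment 85 ≥ 24 months
Not all requirements met → denied.

Denied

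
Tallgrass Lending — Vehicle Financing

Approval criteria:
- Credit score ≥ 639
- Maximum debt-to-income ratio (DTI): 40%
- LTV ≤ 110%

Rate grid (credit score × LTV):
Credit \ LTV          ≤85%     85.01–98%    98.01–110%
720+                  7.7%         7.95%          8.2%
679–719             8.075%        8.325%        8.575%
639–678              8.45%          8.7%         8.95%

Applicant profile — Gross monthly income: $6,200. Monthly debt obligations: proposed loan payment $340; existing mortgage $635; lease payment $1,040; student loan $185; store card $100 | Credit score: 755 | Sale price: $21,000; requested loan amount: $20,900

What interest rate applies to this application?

8.2%

Credit score 755 ≥ 639; Total monthly debts = (340 + 635 + 1,040 + 185 + 100) = 2,300. Debt-to-income = 2,300/6,200 = 37.1% — meets 40% limit
LTV = 20,900/21,000 = 99.5% ≤ 110%
Credit 755 → row 720+; LTV 99.5% → column 98.01–110%. Grid cell → 8.2%.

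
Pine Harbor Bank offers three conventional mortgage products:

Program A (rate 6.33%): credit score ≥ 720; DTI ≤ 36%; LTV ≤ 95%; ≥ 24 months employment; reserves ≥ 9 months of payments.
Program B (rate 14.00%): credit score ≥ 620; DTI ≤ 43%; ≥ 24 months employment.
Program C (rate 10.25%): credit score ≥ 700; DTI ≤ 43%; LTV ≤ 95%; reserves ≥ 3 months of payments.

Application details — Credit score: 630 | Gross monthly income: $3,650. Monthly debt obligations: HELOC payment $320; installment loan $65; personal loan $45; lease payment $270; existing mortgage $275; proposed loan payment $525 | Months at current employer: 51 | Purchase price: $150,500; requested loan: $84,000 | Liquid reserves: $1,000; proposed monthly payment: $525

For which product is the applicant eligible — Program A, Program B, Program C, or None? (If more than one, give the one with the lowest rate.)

Total debts = (320 + 65 + 45 + 270 + 275 + 525) = 1,500; DTI = 1,500/3,650 = 41.1%.
LTV = 84,000/150,500 = 55.8%.
Reserves = 1,000/525 = 1.9 months.
Program A: score 630 < 720; DTI 41.1% > 36%; LTV 55.8% ≤ 95%; employment 51 ≥ 24 mo; reserves 1.9 < 9 mo → does not qualify.
Program B: score 630 ≥ 620; DTI 41.1% ≤ 43%; employment 51 ≥ 24 mo → qualifies.
Program C: score 630 < 700; DTI 41.1% ≤ 43%; LTV 55.8% ≤ 95%; reserves 1.9 < 3 mo → does not qualify.

Program B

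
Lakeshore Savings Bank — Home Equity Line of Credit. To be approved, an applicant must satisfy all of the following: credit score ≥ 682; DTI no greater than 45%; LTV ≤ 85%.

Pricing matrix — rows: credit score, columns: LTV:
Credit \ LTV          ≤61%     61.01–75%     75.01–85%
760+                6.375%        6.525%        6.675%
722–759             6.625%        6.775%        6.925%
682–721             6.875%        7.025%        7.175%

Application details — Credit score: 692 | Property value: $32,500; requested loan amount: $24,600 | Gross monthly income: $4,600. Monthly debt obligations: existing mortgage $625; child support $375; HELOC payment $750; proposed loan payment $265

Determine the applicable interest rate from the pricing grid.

Credit score 692 ≥ 682; Total monthly debts = (625 + 375 + 750 + 265) = 2,015. DTI = 2,015/4,600 = 43.8% ≤ 45%
LTV: 24,600 ÷ 32,500 = 75.7%, within 85% cap
Score 692 is in the 682–721 band; LTV 75.7% is in the 75.01–85% band → 7.175%.

7.175%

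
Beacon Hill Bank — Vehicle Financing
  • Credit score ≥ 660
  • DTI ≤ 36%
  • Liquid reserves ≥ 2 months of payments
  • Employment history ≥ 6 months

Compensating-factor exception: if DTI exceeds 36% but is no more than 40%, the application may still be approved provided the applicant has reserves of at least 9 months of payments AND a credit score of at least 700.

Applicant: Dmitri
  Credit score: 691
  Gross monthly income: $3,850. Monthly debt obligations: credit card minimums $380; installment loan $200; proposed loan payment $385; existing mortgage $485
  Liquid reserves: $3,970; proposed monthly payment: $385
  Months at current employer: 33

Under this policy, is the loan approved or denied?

Denied

Credit score 691 ≥ 660 (meets base)
Total debts = (380 + 200 + 385 + 485) = 1,450. DTI: 1,450 ÷ 3,850 = 37.7%, over the 36% base limit.
Liquid reserves cover 3,970/385 = 10.3 months — ≥ 2 required
Employment 33 ≥ 6 months
37.7% falls in the override range (36%–40%), so the compensating-factor test applies.
Override check — reserves: 10.3 mo (ok); score: 691 (below 700).
Compensating-factor requirement not fully met.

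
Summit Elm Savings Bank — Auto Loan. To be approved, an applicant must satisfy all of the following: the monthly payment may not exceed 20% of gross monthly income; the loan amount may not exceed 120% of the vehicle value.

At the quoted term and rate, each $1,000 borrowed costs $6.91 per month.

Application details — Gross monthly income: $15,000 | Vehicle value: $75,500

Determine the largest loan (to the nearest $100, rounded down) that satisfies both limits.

Payment cap: 20% × $15,000 = $3,000/month.
At $6.91 per $1,000, that supports 3,000/6.91 × 1,000 ≈ $434,153 → $434,100.
LTV cap: 120% × $75,500 = $90,600 → $90,600.
Binding constraint: loan-to-value.

$90,600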